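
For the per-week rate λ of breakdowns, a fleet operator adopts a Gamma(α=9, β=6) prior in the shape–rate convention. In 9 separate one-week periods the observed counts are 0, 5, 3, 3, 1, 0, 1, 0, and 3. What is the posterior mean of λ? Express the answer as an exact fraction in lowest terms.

5/3

Total count: 0 + 5 + 3 + 3 + 1 + 0 + 1 + 0 + 3 = 16.
Total exposure: 9 weeks.
The Gamma prior is conjugate for the Poisson rate, so λ | data ~ Gamma(9+16, 6+9) = Gamma(25, 15).
Posterior mean = α'/β' = 25/15 = 5/3.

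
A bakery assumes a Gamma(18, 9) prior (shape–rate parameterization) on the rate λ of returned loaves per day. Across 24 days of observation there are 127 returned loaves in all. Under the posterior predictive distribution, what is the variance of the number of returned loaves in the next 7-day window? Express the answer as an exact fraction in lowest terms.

Total count 127 over total exposure 24 days.
By Gamma–Poisson conjugacy, the posterior is Gamma(α + Σx, β + Σt) = Gamma(18 + 127, 9 + 24) = Gamma(145, 33).
The posterior predictive for a window of length T is Negative Binomial with variance T·α'·(β'+T)/β'² = 7·145·40/1089 = 40600/1089.

40600/1089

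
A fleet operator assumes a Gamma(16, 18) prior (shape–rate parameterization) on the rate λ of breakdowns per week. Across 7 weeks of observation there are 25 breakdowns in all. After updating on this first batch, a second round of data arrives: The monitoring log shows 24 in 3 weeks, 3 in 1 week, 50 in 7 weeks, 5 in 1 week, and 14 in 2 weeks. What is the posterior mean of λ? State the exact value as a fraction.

Total count 25 over total exposure 7 weeks.
After the first batch: Gamma(16 + 25, 18 + 7) = Gamma(41, 25).
Total count: 24 + 3 + 50 + 5 + 14 = 96.
Total exposure: 3 + 1 + 7 + 1 + 2 = 14 weeks.
After the second batch: Gamma(41 + 96, 25 + 14) = Gamma(137, 39).
Posterior mean = α'/β' = 137/39.

137/39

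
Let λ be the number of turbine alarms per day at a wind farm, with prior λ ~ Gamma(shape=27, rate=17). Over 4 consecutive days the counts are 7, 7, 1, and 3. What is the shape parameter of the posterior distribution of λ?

45

Total count: 7 + 7 + 1 + 3 = 18.
Total exposure: 4 days.
Posterior: α' = 27 + 18 = 45, β' = 17 + 4 = 21.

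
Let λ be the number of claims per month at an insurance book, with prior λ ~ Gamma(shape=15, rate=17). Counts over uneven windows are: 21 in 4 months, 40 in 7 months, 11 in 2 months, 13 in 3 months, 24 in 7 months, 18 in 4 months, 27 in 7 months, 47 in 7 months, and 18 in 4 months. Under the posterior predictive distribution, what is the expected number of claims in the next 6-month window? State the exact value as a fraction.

Total count: 21 + 40 + 11 + 13 + 24 + 18 + 27 + 47 + 18 = 219.
Total exposure: 4 + 7 + 2 + 3 + 7 + 4 + 7 + 7 + 4 = 45 months.
Posterior: α' = 15 + 219 = 234, β' = 17 + 45 = 62.
Predictive mean over a 6-month window = T·E[λ|data] = 6·234/62 = 702/31.

702/31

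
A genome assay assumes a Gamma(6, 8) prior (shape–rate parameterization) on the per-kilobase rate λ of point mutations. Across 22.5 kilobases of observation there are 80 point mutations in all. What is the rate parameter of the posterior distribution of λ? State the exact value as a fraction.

61/2

Total count 80 over total exposure 22.5 kilobases.
The Gamma prior is conjugate for the Poisson rate, so λ | data ~ Gamma(6+80, 8+22.5) = Gamma(86, 61/2).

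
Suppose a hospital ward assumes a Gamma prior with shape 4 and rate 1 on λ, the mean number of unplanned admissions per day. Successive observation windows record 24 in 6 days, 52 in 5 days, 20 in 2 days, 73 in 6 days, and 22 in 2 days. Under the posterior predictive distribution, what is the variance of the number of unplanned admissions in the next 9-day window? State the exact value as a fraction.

54405/484

Total count: 24 + 52 + 20 + 73 + 22 = 191.
Total exposure: 6 + 5 + 2 + 6 + 2 = 21 days.
Gamma(α, β) with Poisson data over total exposure Σt gives posterior Gamma(α+Σx, β+Σt) = Gamma(195, 22).
The posterior predictive for a window of length T is Negative Binomial with variance T·α'·(β'+T)/β'² = 9·195·31/484 = 54405/484.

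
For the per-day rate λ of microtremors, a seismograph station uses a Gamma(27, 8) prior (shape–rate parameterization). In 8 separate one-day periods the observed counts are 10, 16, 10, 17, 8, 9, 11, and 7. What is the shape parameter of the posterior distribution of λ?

Total count: 10 + 16 + 10 + 17 + 8 + 9 + 11 + 7 = 88.
Total exposure: 8 days.
By Gamma–Poisson conjugacy, the posterior is Gamma(α + Σx, β + Σt) = Gamma(27 + 88, 8 + 8) = Gamma(115, 16).

115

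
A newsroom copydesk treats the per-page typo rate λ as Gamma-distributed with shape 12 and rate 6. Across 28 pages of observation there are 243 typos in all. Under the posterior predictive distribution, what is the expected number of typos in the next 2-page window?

Total count 243 over total exposure 28 pages.
Gamma(α, β) with Poisson data over total exposure Σt gives posterior Gamma(α+Σx, β+Σt) = Gamma(255, 34).
Predictive mean over a 2-page window = T·E[λ|data] = 2·255/34 = 15.

15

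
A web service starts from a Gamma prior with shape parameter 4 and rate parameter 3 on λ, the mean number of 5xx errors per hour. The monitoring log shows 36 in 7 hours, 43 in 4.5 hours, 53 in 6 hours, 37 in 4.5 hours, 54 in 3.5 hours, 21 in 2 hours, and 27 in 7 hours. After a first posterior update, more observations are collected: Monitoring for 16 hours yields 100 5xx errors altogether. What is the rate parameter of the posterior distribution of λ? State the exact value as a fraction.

Total count: 36 + 43 + 53 + 37 + 54 + 21 + 27 = 271.
Total exposure: 7 + 4.5 + 6 + 4.5 + 3.5 + 2 + 7 = 34.5 hours.
After the first batch: Gamma(4 + 271, 3 + 34.5) = Gamma(275, 75/2).
Total count 100 over total exposure 16 hours.
After the second batch: Gamma(275 + 100, 75/2 + 16) = Gamma(375, 107/2).

107/2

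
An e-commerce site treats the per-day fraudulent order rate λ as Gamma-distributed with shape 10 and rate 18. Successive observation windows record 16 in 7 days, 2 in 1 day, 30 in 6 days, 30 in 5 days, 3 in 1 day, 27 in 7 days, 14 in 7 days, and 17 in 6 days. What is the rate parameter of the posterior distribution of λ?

58

Total count: 16 + 2 + 30 + 30 + 3 + 27 + 14 + 17 = 139.
Total exposure: 7 + 1 + 6 + 5 + 1 + 7 + 7 + 6 = 40 days.
Conjugate update: add total count to the shape and total exposure to the rate, giving Gamma(149, 58).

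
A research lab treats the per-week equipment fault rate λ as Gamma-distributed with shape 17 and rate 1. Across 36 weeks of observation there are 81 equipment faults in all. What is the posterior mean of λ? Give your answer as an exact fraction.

98/37

Total count 81 over total exposure 36 weeks.
By Gamma–Poisson conjugacy, the posterior is Gamma(α + Σx, β + Σt) = Gamma(17 + 81, 1 + 36) = Gamma(98, 37).
Posterior mean = α'/β' = 98/37.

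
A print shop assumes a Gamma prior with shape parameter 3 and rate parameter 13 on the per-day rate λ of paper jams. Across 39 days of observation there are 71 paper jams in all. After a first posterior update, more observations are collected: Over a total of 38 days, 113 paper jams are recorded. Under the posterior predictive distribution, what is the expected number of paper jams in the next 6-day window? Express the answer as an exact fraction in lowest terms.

Total count 71 over total exposure 39 days.
After the first batch: Gamma(3 + 71, 13 + 39) = Gamma(74, 52).
Total count 113 over total exposure 38 days.
After the second batch: Gamma(74 + 113, 52 + 38) = Gamma(187, 90).
Predictive mean over a 6-day window = T·E[λ|data] = 6·187/90 = 187/15.

187/15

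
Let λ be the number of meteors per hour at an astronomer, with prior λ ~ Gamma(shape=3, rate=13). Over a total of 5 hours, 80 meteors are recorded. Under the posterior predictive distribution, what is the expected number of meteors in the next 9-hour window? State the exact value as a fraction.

83/2

Total count 80 over total exposure 5 hours.
Gamma(α, β) with Poisson data over total exposure Σt gives posterior Gamma(α+Σx, β+Σt) = Gamma(83, 18).
Predictive mean over a 9-hour window = T·E[λ|data] = 9·83/18 = 83/2.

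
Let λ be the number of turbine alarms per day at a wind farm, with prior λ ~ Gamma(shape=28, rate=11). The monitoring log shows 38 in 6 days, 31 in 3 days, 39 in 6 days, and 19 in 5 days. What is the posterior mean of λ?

5

Total count: 38 + 31 + 39 + 19 = 127.
Total exposure: 6 + 3 + 6 + 5 = 20 days.
Conjugate update: add total count to the shape and total exposure to the rate, giving Gamma(155, 31).
Posterior mean = α'/β' = 155/31 = 5.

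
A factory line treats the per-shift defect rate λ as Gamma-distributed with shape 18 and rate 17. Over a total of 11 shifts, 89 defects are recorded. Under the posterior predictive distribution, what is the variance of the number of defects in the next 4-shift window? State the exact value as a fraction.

856/49

Total count 89 over total exposure 11 shifts.
The Gamma prior is conjugate for the Poisson rate, so λ | data ~ Gamma(18+89, 17+11) = Gamma(107, 28).
The posterior predictive for a window of length T is Negative Binomial with variance T·α'·(β'+T)/β'² = 4·107·32/784 = 856/49.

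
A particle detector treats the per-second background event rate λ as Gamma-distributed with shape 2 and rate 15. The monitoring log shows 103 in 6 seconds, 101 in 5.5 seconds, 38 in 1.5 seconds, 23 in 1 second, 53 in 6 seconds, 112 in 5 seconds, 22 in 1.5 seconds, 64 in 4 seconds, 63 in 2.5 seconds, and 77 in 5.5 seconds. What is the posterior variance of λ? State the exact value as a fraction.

2632/11449

Total count: 103 + 101 + 38 + 23 + 53 + 112 + 22 + 64 + 63 + 77 = 656.
Total exposure: 6 + 5.5 + 1.5 + 1 + 6 + 5 + 1.5 + 4 + 2.5 + 5.5 = 38.5 seconds.
Conjugate update: add total count to the shape and total exposure to the rate, giving Gamma(658, 107/2).
Posterior variance = α'/β'² = 658/(11449/4) = 2632/11449.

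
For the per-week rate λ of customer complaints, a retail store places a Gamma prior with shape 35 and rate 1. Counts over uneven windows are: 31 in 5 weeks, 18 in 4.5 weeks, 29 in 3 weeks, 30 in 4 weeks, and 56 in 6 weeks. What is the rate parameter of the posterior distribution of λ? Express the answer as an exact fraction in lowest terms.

Total count: 31 + 18 + 29 + 30 + 56 = 164.
Total exposure: 5 + 4.5 + 3 + 4 + 6 = 22.5 weeks.
Conjugate update: add total count to the shape and total exposure to the rate, giving Gamma(199, 47/2).

47/2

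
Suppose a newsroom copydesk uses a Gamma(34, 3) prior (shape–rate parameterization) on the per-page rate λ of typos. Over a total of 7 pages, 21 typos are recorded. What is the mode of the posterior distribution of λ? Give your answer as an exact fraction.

Total count 21 over total exposure 7 pages.
Gamma(α, β) with Poisson data over total exposure Σt gives posterior Gamma(α+Σx, β+Σt) = Gamma(55, 10).
Posterior mode = (α'−1)/β' = 54/10 = 27/5.

27/5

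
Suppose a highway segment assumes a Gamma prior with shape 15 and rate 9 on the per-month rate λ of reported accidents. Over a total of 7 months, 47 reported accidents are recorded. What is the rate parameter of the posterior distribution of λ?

Total count 47 over total exposure 7 months.
By Gamma–Poisson conjugacy, the posterior is Gamma(α + Σx, β + Σt) = Gamma(15 + 47, 9 + 7) = Gamma(62, 16).

16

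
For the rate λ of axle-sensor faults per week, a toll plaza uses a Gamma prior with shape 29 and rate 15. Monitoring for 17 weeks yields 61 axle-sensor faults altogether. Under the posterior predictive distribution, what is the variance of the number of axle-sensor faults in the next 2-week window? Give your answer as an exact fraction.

765/128

Total count 61 over total exposure 17 weeks.
Posterior: α' = 29 + 61 = 90, β' = 15 + 17 = 32.
The posterior predictive for a window of length T is Negative Binomial with variance T·α'·(β'+T)/β'² = 2·90·34/1024 = 765/128.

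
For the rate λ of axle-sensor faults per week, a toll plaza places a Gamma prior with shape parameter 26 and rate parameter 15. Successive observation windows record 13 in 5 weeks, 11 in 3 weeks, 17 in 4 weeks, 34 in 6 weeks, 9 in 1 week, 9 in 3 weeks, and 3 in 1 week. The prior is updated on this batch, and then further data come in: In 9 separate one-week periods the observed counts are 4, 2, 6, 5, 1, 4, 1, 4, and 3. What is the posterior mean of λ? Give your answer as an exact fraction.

152/47

Total count: 13 + 11 + 17 + 34 + 9 + 9 + 3 = 96.
Total exposure: 5 + 3 + 4 + 6 + 1 + 3 + 1 = 23 weeks.
After the first batch: Gamma(26 + 96, 15 + 23) = Gamma(122, 38).
Total count: 4 + 2 + 6 + 5 + 1 + 4 + 1 + 4 + 3 = 30.
Total exposure: 9 weeks.
After the second batch: Gamma(122 + 30, 38 + 9) = Gamma(152, 47).
Posterior mean = α'/β' = 152/47.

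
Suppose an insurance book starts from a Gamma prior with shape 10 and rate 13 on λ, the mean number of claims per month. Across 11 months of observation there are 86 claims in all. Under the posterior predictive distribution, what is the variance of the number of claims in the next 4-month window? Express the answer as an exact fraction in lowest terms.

Total count 86 over total exposure 11 months.
Posterior: α' = 10 + 86 = 96, β' = 13 + 11 = 24.
The posterior predictive for a window of length T is Negative Binomial with variance T·α'·(β'+T)/β'² = 4·96·28/576 = 56/3.

56/3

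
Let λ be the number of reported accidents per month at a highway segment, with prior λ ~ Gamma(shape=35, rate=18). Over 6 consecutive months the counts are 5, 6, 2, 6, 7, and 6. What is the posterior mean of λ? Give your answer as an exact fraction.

Total count: 5 + 6 + 2 + 6 + 7 + 6 = 32.
Total exposure: 6 months.
The Gamma prior is conjugate for the Poisson rate, so λ | data ~ Gamma(35+32, 18+6) = Gamma(67, 24).
Posterior mean = α'/β' = 67/24.

67/24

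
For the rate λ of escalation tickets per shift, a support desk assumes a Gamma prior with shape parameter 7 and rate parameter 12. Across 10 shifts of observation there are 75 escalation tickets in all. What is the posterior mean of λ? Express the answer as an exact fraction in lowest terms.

41/11

Total count 75 over total exposure 10 shifts.
Conjugate update: add total count to the shape and total exposure to the rate, giving Gamma(82, 22).
Posterior mean = α'/β' = 82/22 = 41/11.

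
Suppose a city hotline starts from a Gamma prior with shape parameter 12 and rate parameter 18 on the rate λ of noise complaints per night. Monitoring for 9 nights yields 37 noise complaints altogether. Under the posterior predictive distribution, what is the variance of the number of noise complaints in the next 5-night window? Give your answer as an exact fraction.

Total count 37 over total exposure 9 nights.
Gamma(α, β) with Poisson data over total exposure Σt gives posterior Gamma(α+Σx, β+Σt) = Gamma(49, 27).
The posterior predictive for a window of length T is Negative Binomial with variance T·α'·(β'+T)/β'² = 5·49·32/729 = 7840/729.

7840/729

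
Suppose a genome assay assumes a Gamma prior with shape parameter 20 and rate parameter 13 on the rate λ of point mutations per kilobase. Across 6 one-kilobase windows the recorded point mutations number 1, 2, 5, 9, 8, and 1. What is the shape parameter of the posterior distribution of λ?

46

Total count: 1 + 2 + 5 + 9 + 8 + 1 = 26.
Total exposure: 6 kilobases.
Gamma(α, β) with Poisson data over total exposure Σt gives posterior Gamma(α+Σx, β+Σt) = Gamma(46, 19).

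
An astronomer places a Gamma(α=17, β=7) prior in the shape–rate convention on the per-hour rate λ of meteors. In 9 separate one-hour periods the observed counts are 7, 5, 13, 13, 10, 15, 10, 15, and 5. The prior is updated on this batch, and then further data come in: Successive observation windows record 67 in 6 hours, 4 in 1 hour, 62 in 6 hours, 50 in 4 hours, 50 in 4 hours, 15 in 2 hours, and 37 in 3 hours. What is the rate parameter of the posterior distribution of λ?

42

Total count: 7 + 5 + 13 + 13 + 10 + 15 + 10 + 15 + 5 = 93.
Total exposure: 9 hours.
After the first batch: Gamma(17 + 93, 7 + 9) = Gamma(110, 16).
Total count: 67 + 4 + 62 + 50 + 50 + 15 + 37 = 285.
Total exposure: 6 + 1 + 6 + 4 + 4 + 2 + 3 = 26 hours.
After the second batch: Gamma(110 + 285, 16 + 26) = Gamma(395, 42).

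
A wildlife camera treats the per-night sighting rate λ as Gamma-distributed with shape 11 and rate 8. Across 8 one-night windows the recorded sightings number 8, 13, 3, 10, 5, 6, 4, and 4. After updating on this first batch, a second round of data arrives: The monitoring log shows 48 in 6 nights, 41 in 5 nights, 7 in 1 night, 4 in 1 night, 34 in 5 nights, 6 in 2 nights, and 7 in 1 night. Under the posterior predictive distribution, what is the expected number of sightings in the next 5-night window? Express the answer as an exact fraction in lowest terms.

Total count: 8 + 13 + 3 + 10 + 5 + 6 + 4 + 4 = 53.
Total exposure: 8 nights.
After the first batch: Gamma(11 + 53, 8 + 8) = Gamma(64, 16).
Total count: 48 + 41 + 7 + 4 + 34 + 6 + 7 = 147.
Total exposure: 6 + 5 + 1 + 1 + 5 + 2 + 1 = 21 nights.
After the second batch: Gamma(64 + 147, 16 + 21) = Gamma(211, 37).
Predictive mean over a 5-night window = T·E[λ|data] = 5·211/37 = 1055/37.

1055/37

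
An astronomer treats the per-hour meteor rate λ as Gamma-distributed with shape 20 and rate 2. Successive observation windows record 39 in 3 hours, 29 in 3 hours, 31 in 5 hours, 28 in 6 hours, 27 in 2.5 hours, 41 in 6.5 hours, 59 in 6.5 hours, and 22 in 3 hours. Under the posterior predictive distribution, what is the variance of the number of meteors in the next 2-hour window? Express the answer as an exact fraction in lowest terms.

93536/5625

Total count: 39 + 29 + 31 + 28 + 27 + 41 + 59 + 22 = 276.
Total exposure: 3 + 3 + 5 + 6 + 2.5 + 6.5 + 6.5 + 3 = 35.5 hours.
By Gamma–Poisson conjugacy, the posterior is Gamma(α + Σx, β + Σt) = Gamma(20 + 276, 2 + 35.5) = Gamma(296, 75/2).
The posterior predictive for a window of length T is Negative Binomial with variance T·α'·(β'+T)/β'² = 2·296·(79/2)/(5625/4) = 93536/5625.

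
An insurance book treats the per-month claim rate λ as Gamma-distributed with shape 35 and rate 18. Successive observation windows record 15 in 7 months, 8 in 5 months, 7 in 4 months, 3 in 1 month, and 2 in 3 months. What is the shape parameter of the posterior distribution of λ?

70

Total count: 15 + 8 + 7 + 3 + 2 = 35.
Total exposure: 7 + 5 + 4 + 1 + 3 = 20 months.
The Gamma prior is conjugate for the Poisson rate, so λ | data ~ Gamma(35+35, 18+20) = Gamma(70, 38).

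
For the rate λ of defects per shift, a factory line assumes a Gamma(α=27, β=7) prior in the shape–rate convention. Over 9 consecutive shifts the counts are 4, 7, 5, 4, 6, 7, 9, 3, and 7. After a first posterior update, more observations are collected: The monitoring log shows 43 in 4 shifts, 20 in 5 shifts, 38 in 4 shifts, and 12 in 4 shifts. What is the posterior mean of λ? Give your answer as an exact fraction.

Total count: 4 + 7 + 5 + 4 + 6 + 7 + 9 + 3 + 7 = 52.
Total exposure: 9 shifts.
After the first batch: Gamma(27 + 52, 7 + 9) = Gamma(79, 16).
Total count: 43 + 20 + 38 + 12 = 113.
Total exposure: 4 + 5 + 4 + 4 = 17 shifts.
After the second batch: Gamma(79 + 113, 16 + 17) = Gamma(192, 33).
Posterior mean = α'/β' = 192/33 = 64/11.

64/11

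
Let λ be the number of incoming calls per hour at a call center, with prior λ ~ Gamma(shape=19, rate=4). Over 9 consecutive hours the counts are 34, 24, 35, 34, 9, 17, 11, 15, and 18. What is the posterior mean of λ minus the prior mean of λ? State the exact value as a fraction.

617/52

Total count: 34 + 24 + 35 + 34 + 9 + 17 + 11 + 15 + 18 = 197.
Total exposure: 9 hours.
Posterior: α' = 19 + 197 = 216, β' = 4 + 9 = 13.
Posterior mean = 216/13 = 216/13; prior mean = 19/4 = 19/4. Difference = 216/13 − 19/4 = 617/52.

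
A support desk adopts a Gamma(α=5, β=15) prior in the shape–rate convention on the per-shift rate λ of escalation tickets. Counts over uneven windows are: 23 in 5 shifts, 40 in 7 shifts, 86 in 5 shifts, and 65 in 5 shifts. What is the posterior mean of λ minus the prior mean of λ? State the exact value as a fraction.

Total count: 23 + 40 + 86 + 65 = 214.
Total exposure: 5 + 7 + 5 + 5 = 22 shifts.
Conjugate update: add total count to the shape and total exposure to the rate, giving Gamma(219, 37).
Posterior mean = 219/37 = 219/37; prior mean = 5/15 = 1/3. Difference = 219/37 − 1/3 = 620/111.

620/111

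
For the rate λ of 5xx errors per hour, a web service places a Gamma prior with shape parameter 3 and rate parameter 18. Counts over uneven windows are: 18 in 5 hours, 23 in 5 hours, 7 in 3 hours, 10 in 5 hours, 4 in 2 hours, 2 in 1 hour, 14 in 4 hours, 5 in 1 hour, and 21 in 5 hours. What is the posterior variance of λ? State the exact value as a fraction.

Total count: 18 + 23 + 7 + 10 + 4 + 2 + 14 + 5 + 21 = 104.
Total exposure: 5 + 5 + 3 + 5 + 2 + 1 + 4 + 1 + 5 = 31 hours.
Conjugate update: add total count to the shape and total exposure to the rate, giving Gamma(107, 49).
Posterior variance = α'/β'² = 107/2401.

107/2401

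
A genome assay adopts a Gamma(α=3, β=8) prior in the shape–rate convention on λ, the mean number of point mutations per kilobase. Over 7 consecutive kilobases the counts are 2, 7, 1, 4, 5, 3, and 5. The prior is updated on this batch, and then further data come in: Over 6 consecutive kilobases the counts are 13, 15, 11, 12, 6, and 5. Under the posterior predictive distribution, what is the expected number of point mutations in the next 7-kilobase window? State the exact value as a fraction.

Total count: 2 + 7 + 1 + 4 + 5 + 3 + 5 = 27.
Total exposure: 7 kilobases.
After the first batch: Gamma(3 + 27, 8 + 7) = Gamma(30, 15).
Total count: 13 + 15 + 11 + 12 + 6 + 5 = 62.
Total exposure: 6 kilobases.
After the second batch: Gamma(30 + 62, 15 + 6) = Gamma(92, 21).
Predictive mean over a 7-kilobase window = T·E[λ|data] = 7·92/21 = 92/3.

92/3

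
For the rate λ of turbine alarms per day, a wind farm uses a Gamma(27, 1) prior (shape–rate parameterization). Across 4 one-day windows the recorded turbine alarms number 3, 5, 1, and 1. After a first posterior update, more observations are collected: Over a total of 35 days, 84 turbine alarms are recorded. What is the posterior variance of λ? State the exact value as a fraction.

Total count: 3 + 5 + 1 + 1 = 10.
Total exposure: 4 days.
After the first batch: Gamma(27 + 10, 1 + 4) = Gamma(37, 5).
Total count 84 over total exposure 35 days.
After the second batch: Gamma(37 + 84, 5 + 35) = Gamma(121, 40).
Posterior variance = α'/β'² = 121/1600.

121/1600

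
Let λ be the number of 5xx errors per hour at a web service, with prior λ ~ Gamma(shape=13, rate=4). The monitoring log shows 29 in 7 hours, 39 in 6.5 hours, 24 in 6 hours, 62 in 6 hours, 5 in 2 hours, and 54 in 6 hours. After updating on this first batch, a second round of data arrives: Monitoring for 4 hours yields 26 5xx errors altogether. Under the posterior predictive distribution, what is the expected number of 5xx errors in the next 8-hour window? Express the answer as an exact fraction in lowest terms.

4032/83

Total count: 29 + 39 + 24 + 62 + 5 + 54 = 213.
Total exposure: 7 + 6.5 + 6 + 6 + 2 + 6 = 33.5 hours.
After the first batch: Gamma(13 + 213, 4 + 33.5) = Gamma(226, 75/2).
Total count 26 over total exposure 4 hours.
After the second batch: Gamma(226 + 26, 75/2 + 4) = Gamma(252, 83/2).
Predictive mean over an 8-hour window = T·E[λ|data] = 8·252/(83/2) = 4032/83.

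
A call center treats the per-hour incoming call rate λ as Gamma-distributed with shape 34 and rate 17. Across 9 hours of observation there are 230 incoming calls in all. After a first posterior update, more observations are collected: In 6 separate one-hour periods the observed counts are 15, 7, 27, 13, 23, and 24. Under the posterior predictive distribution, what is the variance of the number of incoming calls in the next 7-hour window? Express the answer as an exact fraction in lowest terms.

101829/1024

Total count 230 over total exposure 9 hours.
After the first batch: Gamma(34 + 230, 17 + 9) = Gamma(264, 26).
Total count: 15 + 7 + 27 + 13 + 23 + 24 = 109.
Total exposure: 6 hours.
After the second batch: Gamma(264 + 109, 26 + 6) = Gamma(373, 32).
The posterior predictive for a window of length T is Negative Binomial with variance T·α'·(β'+T)/β'² = 7·373·39/1024 = 101829/1024.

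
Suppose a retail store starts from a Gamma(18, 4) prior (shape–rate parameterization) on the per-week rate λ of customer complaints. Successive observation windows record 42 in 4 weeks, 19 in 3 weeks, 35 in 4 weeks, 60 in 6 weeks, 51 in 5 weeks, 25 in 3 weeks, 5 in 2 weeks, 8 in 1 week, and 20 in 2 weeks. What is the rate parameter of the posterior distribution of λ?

34

Total count: 42 + 19 + 35 + 60 + 51 + 25 + 5 + 8 + 20 = 265.
Total exposure: 4 + 3 + 4 + 6 + 5 + 3 + 2 + 1 + 2 = 30 weeks.
By Gamma–Poisson conjugacy, the posterior is Gamma(α + Σx, β + Σt) = Gamma(18 + 265, 4 + 30) = Gamma(283, 34).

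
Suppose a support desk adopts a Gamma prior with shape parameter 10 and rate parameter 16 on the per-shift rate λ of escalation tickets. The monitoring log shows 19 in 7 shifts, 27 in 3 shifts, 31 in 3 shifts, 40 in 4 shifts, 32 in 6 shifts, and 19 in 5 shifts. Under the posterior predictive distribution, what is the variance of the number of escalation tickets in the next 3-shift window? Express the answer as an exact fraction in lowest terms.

Total count: 19 + 27 + 31 + 40 + 32 + 19 = 168.
Total exposure: 7 + 3 + 3 + 4 + 6 + 5 = 28 shifts.
Conjugate update: add total count to the shape and total exposure to the rate, giving Gamma(178, 44).
The posterior predictive for a window of length T is Negative Binomial with variance T·α'·(β'+T)/β'² = 3·178·47/1936 = 12549/968.

12549/968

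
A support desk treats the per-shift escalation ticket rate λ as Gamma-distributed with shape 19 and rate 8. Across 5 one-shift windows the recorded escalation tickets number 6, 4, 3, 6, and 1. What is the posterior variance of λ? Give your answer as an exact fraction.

Total count: 6 + 4 + 3 + 6 + 1 = 20.
Total exposure: 5 shifts.
Conjugate update: add total count to the shape and total exposure to the rate, giving Gamma(39, 13).
Posterior variance = α'/β'² = 39/169 = 3/13.

3/13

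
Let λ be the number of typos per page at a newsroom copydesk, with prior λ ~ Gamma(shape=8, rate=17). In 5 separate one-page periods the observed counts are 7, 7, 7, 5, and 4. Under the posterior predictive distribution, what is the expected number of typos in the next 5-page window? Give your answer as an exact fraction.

Total count: 7 + 7 + 7 + 5 + 4 = 30.
Total exposure: 5 pages.
By Gamma–Poisson conjugacy, the posterior is Gamma(α + Σx, β + Σt) = Gamma(8 + 30, 17 + 5) = Gamma(38, 22).
Predictive mean over a 5-page window = T·E[λ|data] = 5·38/22 = 95/11.

95/11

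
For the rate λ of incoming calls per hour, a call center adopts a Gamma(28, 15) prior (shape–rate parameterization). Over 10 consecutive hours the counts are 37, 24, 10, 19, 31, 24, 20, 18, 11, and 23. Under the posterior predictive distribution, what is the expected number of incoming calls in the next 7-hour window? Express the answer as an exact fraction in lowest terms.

343/5

Total count: 37 + 24 + 10 + 19 + 31 + 24 + 20 + 18 + 11 + 23 = 217.
Total exposure: 10 hours.
Conjugate update: add total count to the shape and total exposure to the rate, giving Gamma(245, 25).
Predictive mean over a 7-hour window = T·E[λ|data] = 7·245/25 = 343/5.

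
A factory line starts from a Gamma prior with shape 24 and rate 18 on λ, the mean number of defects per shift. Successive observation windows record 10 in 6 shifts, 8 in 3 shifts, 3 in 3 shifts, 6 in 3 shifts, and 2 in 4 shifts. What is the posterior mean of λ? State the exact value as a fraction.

Total count: 10 + 8 + 3 + 6 + 2 = 29.
Total exposure: 6 + 3 + 3 + 3 + 4 = 19 shifts.
Posterior: α' = 24 + 29 = 53, β' = 18 + 19 = 37.
Posterior mean = α'/β' = 53/37.

53/37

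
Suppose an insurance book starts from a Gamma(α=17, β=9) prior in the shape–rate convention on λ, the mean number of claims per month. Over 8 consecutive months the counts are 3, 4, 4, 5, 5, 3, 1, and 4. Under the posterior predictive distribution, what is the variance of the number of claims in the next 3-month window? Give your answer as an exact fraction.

2760/289

Total count: 3 + 4 + 4 + 5 + 5 + 3 + 1 + 4 = 29.
Total exposure: 8 months.
Gamma(α, β) with Poisson data over total exposure Σt gives posterior Gamma(α+Σx, β+Σt) = Gamma(46, 17).
The posterior predictive for a window of length T is Negative Binomial with variance T·α'·(β'+T)/β'² = 3·46·20/289 = 2760/289.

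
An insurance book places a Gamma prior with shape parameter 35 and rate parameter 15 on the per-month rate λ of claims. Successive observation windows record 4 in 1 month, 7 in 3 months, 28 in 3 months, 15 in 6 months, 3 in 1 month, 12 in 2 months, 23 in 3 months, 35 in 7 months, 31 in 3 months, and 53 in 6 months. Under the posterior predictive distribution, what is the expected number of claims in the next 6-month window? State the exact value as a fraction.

738/25

Total count: 4 + 7 + 28 + 15 + 3 + 12 + 23 + 35 + 31 + 53 = 211.
Total exposure: 1 + 3 + 3 + 6 + 1 + 2 + 3 + 7 + 3 + 6 = 35 months.
Conjugate update: add total count to the shape and total exposure to the rate, giving Gamma(246, 50).
Predictive mean over a 6-month window = T·E[λ|data] = 6·246/50 = 738/25.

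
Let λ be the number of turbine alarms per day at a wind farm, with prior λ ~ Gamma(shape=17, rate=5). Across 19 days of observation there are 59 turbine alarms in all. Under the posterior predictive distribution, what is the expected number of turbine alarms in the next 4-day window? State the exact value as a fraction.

38/3

Total count 59 over total exposure 19 days.
Gamma(α, β) with Poisson data over total exposure Σt gives posterior Gamma(α+Σx, β+Σt) = Gamma(76, 24).
Predictive mean over a 4-day window = T·E[λ|data] = 4·76/24 = 38/3.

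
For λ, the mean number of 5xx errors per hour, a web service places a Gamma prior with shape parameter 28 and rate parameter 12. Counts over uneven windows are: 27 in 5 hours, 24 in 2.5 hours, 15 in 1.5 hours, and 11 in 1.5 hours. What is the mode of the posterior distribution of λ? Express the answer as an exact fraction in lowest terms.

208/45

Total count: 27 + 24 + 15 + 11 = 77.
Total exposure: 5 + 2.5 + 1.5 + 1.5 = 10.5 hours.
Gamma(α, β) with Poisson data over total exposure Σt gives posterior Gamma(α+Σx, β+Σt) = Gamma(105, 45/2).
Posterior mode = (α'−1)/β' = 104/(45/2) = 208/45.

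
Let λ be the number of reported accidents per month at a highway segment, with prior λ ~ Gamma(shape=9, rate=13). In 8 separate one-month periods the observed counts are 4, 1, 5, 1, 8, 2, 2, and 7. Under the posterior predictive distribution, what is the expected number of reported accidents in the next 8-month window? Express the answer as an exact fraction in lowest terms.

104/7

Total count: 4 + 1 + 5 + 1 + 8 + 2 + 2 + 7 = 30.
Total exposure: 8 months.
Conjugate update: add total count to the shape and total exposure to the rate, giving Gamma(39, 21).
Predictive mean over an 8-month window = T·E[λ|data] = 8·39/21 = 104/7.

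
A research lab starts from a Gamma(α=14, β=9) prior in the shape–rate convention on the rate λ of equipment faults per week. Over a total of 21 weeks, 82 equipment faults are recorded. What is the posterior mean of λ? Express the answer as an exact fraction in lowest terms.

Total count 82 over total exposure 21 weeks.
Conjugate update: add total count to the shape and total exposure to the rate, giving Gamma(96, 30).
Posterior mean = α'/β' = 96/30 = 16/5.

16/5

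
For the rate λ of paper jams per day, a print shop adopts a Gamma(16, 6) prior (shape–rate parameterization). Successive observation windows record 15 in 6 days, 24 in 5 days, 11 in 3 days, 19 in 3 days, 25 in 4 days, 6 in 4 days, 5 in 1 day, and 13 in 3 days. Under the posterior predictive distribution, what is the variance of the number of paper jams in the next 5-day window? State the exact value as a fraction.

1072/49

Total count: 15 + 24 + 11 + 19 + 25 + 6 + 5 + 13 = 118.
Total exposure: 6 + 5 + 3 + 3 + 4 + 4 + 1 + 3 = 29 days.
Conjugate update: add total count to the shape and total exposure to the rate, giving Gamma(134, 35).
The posterior predictive for a window of length T is Negative Binomial with variance T·α'·(β'+T)/β'² = 5·134·40/1225 = 1072/49.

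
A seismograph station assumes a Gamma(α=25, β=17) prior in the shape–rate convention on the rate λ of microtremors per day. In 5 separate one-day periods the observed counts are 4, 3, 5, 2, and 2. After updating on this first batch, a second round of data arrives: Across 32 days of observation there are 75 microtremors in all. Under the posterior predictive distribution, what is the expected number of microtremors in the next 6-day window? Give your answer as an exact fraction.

116/9

Total count: 4 + 3 + 5 + 2 + 2 = 16.
Total exposure: 5 days.
After the first batch: Gamma(25 + 16, 17 + 5) = Gamma(41, 22).
Total count 75 over total exposure 32 days.
After the second batch: Gamma(41 + 75, 22 + 32) = Gamma(116, 54).
Predictive mean over a 6-day window = T·E[λ|data] = 6·116/54 = 116/9.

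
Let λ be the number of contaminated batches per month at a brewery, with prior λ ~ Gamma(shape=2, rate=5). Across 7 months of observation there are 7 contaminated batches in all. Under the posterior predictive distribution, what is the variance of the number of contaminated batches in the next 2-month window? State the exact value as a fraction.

7/4

Total count 7 over total exposure 7 months.
By Gamma–Poisson conjugacy, the posterior is Gamma(α + Σx, β + Σt) = Gamma(2 + 7, 5 + 7) = Gamma(9, 12).
The posterior predictive for a window of length T is Negative Binomial with variance T·α'·(β'+T)/β'² = 2·9·14/144 = 7/4.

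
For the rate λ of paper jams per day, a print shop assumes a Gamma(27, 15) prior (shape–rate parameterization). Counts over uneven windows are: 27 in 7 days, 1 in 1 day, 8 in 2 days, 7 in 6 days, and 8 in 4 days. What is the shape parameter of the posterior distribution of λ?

Total count: 27 + 1 + 8 + 7 + 8 = 51.
Total exposure: 7 + 1 + 2 + 6 + 4 = 20 days.
Posterior: α' = 27 + 51 = 78, β' = 15 + 20 = 35.

78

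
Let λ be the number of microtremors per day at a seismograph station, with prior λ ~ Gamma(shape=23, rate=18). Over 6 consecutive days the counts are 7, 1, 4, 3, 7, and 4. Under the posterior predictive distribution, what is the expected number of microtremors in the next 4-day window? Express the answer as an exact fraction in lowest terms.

49/6

Total count: 7 + 1 + 4 + 3 + 7 + 4 = 26.
Total exposure: 6 days.
Gamma(α, β) with Poisson data over total exposure Σt gives posterior Gamma(α+Σx, β+Σt) = Gamma(49, 24).
Predictive mean over a 4-day window = T·E[λ|data] = 4·49/24 = 49/6.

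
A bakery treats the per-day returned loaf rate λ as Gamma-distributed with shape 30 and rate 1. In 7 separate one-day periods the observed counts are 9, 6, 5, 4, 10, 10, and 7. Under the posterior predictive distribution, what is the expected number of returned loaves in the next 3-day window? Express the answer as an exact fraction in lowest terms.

243/8

Total count: 9 + 6 + 5 + 4 + 10 + 10 + 7 = 51.
Total exposure: 7 days.
Conjugate update: add total count to the shape and total exposure to the rate, giving Gamma(81, 8).
Predictive mean over a 3-day window = T·E[λ|data] = 3·81/8 = 243/8.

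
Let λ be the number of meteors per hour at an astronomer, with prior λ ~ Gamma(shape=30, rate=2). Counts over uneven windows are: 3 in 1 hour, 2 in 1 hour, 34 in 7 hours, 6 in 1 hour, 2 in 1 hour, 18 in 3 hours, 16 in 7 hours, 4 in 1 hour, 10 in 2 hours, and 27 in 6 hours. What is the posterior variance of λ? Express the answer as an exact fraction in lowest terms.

19/128

Total count: 3 + 2 + 34 + 6 + 2 + 18 + 16 + 4 + 10 + 27 = 122.
Total exposure: 1 + 1 + 7 + 1 + 1 + 3 + 7 + 1 + 2 + 6 = 30 hours.
Posterior: α' = 30 + 122 = 152, β' = 2 + 30 = 32.
Posterior variance = α'/β'² = 152/1024 = 19/128.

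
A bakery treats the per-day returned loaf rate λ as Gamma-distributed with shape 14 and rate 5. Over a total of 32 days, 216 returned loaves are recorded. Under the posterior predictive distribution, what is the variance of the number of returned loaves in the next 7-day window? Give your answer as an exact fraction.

70840/1369

Total count 216 over total exposure 32 days.
Conjugate update: add total count to the shape and total exposure to the rate, giving Gamma(230, 37).
The posterior predictive for a window of length T is Negative Binomial with variance T·α'·(β'+T)/β'² = 7·230·44/1369 = 70840/1369.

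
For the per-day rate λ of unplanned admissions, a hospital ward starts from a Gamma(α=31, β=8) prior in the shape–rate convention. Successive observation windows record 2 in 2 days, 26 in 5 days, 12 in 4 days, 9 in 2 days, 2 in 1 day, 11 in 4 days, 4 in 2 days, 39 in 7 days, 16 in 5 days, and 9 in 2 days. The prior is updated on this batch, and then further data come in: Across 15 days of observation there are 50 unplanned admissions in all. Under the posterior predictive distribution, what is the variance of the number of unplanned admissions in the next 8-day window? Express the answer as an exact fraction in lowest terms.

Total count: 2 + 26 + 12 + 9 + 2 + 11 + 4 + 39 + 16 + 9 = 130.
Total exposure: 2 + 5 + 4 + 2 + 1 + 4 + 2 + 7 + 5 + 2 = 34 days.
After the first batch: Gamma(31 + 130, 8 + 34) = Gamma(161, 42).
Total count 50 over total exposure 15 days.
After the second batch: Gamma(161 + 50, 42 + 15) = Gamma(211, 57).
The posterior predictive for a window of length T is Negative Binomial with variance T·α'·(β'+T)/β'² = 8·211·65/3249 = 109720/3249.

109720/3249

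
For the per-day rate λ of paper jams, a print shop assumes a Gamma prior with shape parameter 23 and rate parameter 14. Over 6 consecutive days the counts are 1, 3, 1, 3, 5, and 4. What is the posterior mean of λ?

Total count: 1 + 3 + 1 + 3 + 5 + 4 = 17.
Total exposure: 6 days.
Gamma(α, β) with Poisson data over total exposure Σt gives posterior Gamma(α+Σx, β+Σt) = Gamma(40, 20).
Posterior mean = α'/β' = 40/20 = 2.

2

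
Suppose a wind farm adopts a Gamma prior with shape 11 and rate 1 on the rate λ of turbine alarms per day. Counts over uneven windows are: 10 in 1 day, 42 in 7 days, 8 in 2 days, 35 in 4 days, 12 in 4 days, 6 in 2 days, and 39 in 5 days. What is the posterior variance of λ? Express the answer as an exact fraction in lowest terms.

Total count: 10 + 42 + 8 + 35 + 12 + 6 + 39 = 152.
Total exposure: 1 + 7 + 2 + 4 + 4 + 2 + 5 = 25 days.
Gamma(α, β) with Poisson data over total exposure Σt gives posterior Gamma(α+Σx, β+Σt) = Gamma(163, 26).
Posterior variance = α'/β'² = 163/676.

163/676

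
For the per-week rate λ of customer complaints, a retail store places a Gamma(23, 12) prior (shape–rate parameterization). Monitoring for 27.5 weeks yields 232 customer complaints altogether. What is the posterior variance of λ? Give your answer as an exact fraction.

1020/6241

Total count 232 over total exposure 27.5 weeks.
By Gamma–Poisson conjugacy, the posterior is Gamma(α + Σx, β + Σt) = Gamma(23 + 232, 12 + 27.5) = Gamma(255, 79/2).
Posterior variance = α'/β'² = 255/(6241/4) = 1020/6241.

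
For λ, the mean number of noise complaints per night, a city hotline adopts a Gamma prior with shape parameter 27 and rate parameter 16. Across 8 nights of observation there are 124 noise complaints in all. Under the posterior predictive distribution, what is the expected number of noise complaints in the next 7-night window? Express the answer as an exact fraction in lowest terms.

1057/24

Total count 124 over total exposure 8 nights.
The Gamma prior is conjugate for the Poisson rate, so λ | data ~ Gamma(27+124, 16+8) = Gamma(151, 24).
Predictive mean over a 7-night window = T·E[λ|data] = 7·151/24 = 1057/24.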